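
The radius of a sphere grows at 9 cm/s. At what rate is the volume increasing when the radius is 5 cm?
900π cm³/s

V = (4/3)πr³
dV/dt = dV/dr · dr/dt = 4πr² · 9
At r = 5: dV/dt = 900π cm³/s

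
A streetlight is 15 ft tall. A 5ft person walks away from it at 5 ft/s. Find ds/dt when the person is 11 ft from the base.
5/2 ft/s

By similar triangles: 15/(x+s) = 5/s
Solving: s = 5x/10
ds/dt = 5/10 · dx/dt = 1/2 · 5 = 5/2 ft/s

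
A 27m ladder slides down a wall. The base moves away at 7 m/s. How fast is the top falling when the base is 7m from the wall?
49√170/340 ≈ 1.879 m/s

x² + y² = 27²
2x·dx/dt + 2y·dy/dt = 0
dy/dt = -x/y · dx/dt = -7/(2√170) · 7 = -49√170/340 m/s
The top is descending at 49√170/340 ≈ 1.879 m/s.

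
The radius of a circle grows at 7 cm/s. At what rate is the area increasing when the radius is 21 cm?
294π cm²/s

A = πr²
dA/dt = 2πr · dr/dt = 2π(21)(7) = 294π cm²/s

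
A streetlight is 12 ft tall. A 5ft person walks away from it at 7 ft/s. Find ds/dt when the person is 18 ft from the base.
5 ft/s

By similar triangles: 12/(x+s) = 5/s
Solving: s = 5x/7
ds/dt = 5/7 · dx/dt = 5/7 · 7 = 5 ft/s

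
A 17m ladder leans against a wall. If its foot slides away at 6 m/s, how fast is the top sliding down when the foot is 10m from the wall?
20√21/21 ≈ 4.364 m/s

x² + y² = 17²
2x·dx/dt + 2y·dy/dt = 0
dy/dt = -x/y · dx/dt = -10/(3√21) · 6 = -20√21/21 m/s
The top is descending at 20√21/21 ≈ 4.364 m/s.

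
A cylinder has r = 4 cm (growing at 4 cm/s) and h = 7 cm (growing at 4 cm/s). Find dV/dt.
288π cm³/s

V = πr²h
dV/dt = 2πrh·dr/dt + πr²·dh/dt
= 2π(4)(7)(4) + π(4)²(4)
= 288π cm³/s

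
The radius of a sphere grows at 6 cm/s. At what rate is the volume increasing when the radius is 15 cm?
5400π cm³/s

V = (4/3)πr³
dV/dt = dV/dr · dr/dt = 4πr² · 6
At r = 15: dV/dt = 5400π cm³/s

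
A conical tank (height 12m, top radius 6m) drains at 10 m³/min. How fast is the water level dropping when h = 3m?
40/(9π) ≈ 1.415 m/min

r/h = 6/12, so r = (1/2)h
V = (1/3)πr²h = (1/3)π((1/2)h)²h = (1/12)πh³
dV/dh = (1/4)πh²
dh/dt = (dV/dt)/(dV/dh) = -10/((1/4)π·3²) = -40/(9π) m/min
The level is dropping at 40/(9π) ≈ 1.415 m/min.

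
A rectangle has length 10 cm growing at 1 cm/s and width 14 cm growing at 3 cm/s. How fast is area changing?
44 cm²/s

A = lw
dA/dt = w·dl/dt + l·dw/dt = 14·1 + 10·3 = 44 cm²/s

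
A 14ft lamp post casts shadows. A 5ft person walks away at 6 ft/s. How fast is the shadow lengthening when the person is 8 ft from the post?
10/3 ft/s

By similar triangles: 14/(x+s) = 5/s
Solving: s = 5x/9
ds/dt = 5/9 · dx/dt = 5/9 · 6 = 10/3 ft/s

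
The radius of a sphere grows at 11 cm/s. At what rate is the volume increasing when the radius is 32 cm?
45056π cm³/s

V = (4/3)πr³
dV/dt = dV/dr · dr/dt = 4πr² · 11
At r = 32: dV/dt = 45056π cm³/s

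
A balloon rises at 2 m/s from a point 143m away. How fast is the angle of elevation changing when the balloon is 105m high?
0.009087 rad/s

tan(θ) = y/143
sec²(θ) · dθ/dt = (1/143) · dy/dt
dθ/dt = cos²(θ)/143 · 2 = 143/(143² + 105²) · 2
dθ/dt = 0.009087 rad/s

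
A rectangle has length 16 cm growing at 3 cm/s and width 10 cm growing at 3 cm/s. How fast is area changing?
78 cm²/s

A = lw
dA/dt = w·dl/dt + l·dw/dt = 10·3 + 16·3 = 78 cm²/s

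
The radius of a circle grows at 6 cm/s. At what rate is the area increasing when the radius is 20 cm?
240π cm²/s

A = πr²
dA/dt = 2πr · dr/dt = 2π(20)(6) = 240π cm²/s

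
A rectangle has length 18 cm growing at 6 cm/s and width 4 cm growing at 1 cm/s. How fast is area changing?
42 cm²/s

A = lw
dA/dt = w·dl/dt + l·dw/dt = 4·6 + 18·1 = 42 cm²/s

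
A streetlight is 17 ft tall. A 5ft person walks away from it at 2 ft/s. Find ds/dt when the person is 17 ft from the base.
5/6 ft/s

By similar triangles: 17/(x+s) = 5/s
Solving: s = 5x/12
ds/dt = 5/12 · dx/dt = 5/12 · 2 = 5/6 ft/s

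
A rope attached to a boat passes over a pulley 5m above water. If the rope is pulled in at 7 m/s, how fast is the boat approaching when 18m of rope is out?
126√299/299 ≈ 7.287 m/s

rope² = x² + 5²
x = √(18² - 5²) = √299
dx/dt = (rope/x) · d(rope)/dt = (18/√299) · (-7) = -126√299/299 m/s
The boat approaches at 126√299/299 ≈ 7.287 m/s.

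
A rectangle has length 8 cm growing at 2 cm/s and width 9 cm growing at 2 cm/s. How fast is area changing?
34 cm²/s

A = lw
dA/dt = w·dl/dt + l·dw/dt = 9·2 + 8·2 = 34 cm²/s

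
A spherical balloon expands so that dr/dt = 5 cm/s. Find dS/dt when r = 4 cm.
160π cm²/s

S = 4πr²
dS/dt = dS/dr · dr/dt = 8πr · 5
At r = 4: dS/dt = 160π cm²/s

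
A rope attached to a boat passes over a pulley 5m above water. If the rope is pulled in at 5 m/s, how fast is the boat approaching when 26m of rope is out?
130√651/651 ≈ 5.095 m/s

rope² = x² + 5²
x = √(26² - 5²) = √651
dx/dt = (rope/x) · d(rope)/dt = (26/√651) · (-5) = -130√651/651 m/s
The boat approaches at 130√651/651 ≈ 5.095 m/s.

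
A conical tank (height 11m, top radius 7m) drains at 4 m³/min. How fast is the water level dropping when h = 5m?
484/(1225π) ≈ 0.1258 m/min

r/h = 7/11, so r = (7/11)h
V = (1/3)πr²h = (1/3)π((7/11)h)²h = (49/363)πh³
dV/dh = (49/121)πh²
dh/dt = (dV/dt)/(dV/dh) = -4/((49/121)π·5²) = -484/(1225π) m/min
The level is dropping at 484/(1225π) ≈ 0.1258 m/min.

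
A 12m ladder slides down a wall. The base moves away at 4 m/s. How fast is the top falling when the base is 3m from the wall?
4√15/15 ≈ 1.033 m/s

x² + y² = 12²
2x·dx/dt + 2y·dy/dt = 0
dy/dt = -x/y · dx/dt = -3/(3√15) · 4 = -4√15/15 m/s
The top is descending at 4√15/15 ≈ 1.033 m/s.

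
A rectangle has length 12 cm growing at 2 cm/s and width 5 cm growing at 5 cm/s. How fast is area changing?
70 cm²/s

A = lw
dA/dt = w·dl/dt + l·dw/dt = 5·2 + 12·5 = 70 cm²/s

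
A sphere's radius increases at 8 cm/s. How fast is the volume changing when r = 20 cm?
12800π cm³/s

V = (4/3)πr³
dV/dt = dV/dr · dr/dt = 4πr² · 8
At r = 20: dV/dt = 12800π cm³/s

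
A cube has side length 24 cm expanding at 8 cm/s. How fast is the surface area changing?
2304 cm²/s

A = 6s²
dA/dt = 12s · ds/dt = 12·24·8 = 2304 cm²/s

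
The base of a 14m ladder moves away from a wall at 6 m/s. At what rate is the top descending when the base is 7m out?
2√3 ≈ 3.464 m/s

x² + y² = 14²
2x·dx/dt + 2y·dy/dt = 0
dy/dt = -x/y · dx/dt = -7/(7√3) · 6 = -2√3 m/s
The top is descending at 2√3 ≈ 3.464 m/s.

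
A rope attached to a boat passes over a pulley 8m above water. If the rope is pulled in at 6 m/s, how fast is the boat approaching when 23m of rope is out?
46√465/155 ≈ 6.4 m/s

rope² = x² + 8²
x = √(23² - 8²) = √465
dx/dt = (rope/x) · d(rope)/dt = (23/√465) · (-6) = -46√465/155 m/s
The boat approaches at 46√465/155 ≈ 6.4 m/s.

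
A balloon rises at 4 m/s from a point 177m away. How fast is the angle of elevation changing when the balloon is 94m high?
0.017627 rad/s

tan(θ) = y/177
sec²(θ) · dθ/dt = (1/177) · dy/dt
dθ/dt = cos²(θ)/177 · 4 = 177/(177² + 94²) · 4
dθ/dt = 0.017627 rad/s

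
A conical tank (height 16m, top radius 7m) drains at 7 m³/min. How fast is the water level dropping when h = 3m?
256/(63π) ≈ 1.293 m/min

r/h = 7/16, so r = (7/16)h
V = (1/3)πr²h = (1/3)π((7/16)h)²h = (49/768)πh³
dV/dh = (49/256)πh²
dh/dt = (dV/dt)/(dV/dh) = -7/((49/256)π·3²) = -256/(63π) m/min
The level is dropping at 256/(63π) ≈ 1.293 m/min.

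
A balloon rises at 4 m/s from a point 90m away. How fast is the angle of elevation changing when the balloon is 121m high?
0.01583 rad/s

tan(θ) = y/90
sec²(θ) · dθ/dt = (1/90) · dy/dt
dθ/dt = cos²(θ)/90 · 4 = 90/(90² + 121²) · 4
dθ/dt = 0.01583 rad/s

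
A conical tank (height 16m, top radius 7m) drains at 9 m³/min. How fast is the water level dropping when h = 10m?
576/(1225π) ≈ 0.1497 m/min

r/h = 7/16, so r = (7/16)h
V = (1/3)πr²h = (1/3)π((7/16)h)²h = (49/768)πh³
dV/dh = (49/256)πh²
dh/dt = (dV/dt)/(dV/dh) = -9/((49/256)π·10²) = -576/(1225π) m/min
The level is dropping at 576/(1225π) ≈ 0.1497 m/min.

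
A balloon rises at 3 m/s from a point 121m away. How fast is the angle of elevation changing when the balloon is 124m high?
0.012093 rad/s

tan(θ) = y/121
sec²(θ) · dθ/dt = (1/121) · dy/dt
dθ/dt = cos²(θ)/121 · 3 = 121/(121² + 124²) · 3
dθ/dt = 0.012093 rad/s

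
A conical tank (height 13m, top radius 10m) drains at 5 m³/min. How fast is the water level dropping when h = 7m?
169/(980π) ≈ 0.05489 m/min

r/h = 10/13, so r = (10/13)h
V = (1/3)πr²h = (1/3)π((10/13)h)²h = (100/507)πh³
dV/dh = (100/169)πh²
dh/dt = (dV/dt)/(dV/dh) = -5/((100/169)π·7²) = -169/(980π) m/min
The level is dropping at 169/(980π) ≈ 0.05489 m/min.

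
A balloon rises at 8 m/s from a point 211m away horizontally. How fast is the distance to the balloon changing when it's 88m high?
704√52265/52265 ≈ 3.079 m/s

z² = 211² + y²
z = √(211² + 88²) = √52265
dz/dt = y/z · dy/dt = 88/√52265 · 8 = 704√52265/52265 ≈ 3.079 m/s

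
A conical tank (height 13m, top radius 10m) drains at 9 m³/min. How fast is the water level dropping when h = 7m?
1521/(4900π) ≈ 0.09881 m/min

r/h = 10/13, so r = (10/13)h
V = (1/3)πr²h = (1/3)π((10/13)h)²h = (100/507)πh³
dV/dh = (100/169)πh²
dh/dt = (dV/dt)/(dV/dh) = -9/((100/169)π·7²) = -1521/(4900π) m/min
The level is dropping at 1521/(4900π) ≈ 0.09881 m/min.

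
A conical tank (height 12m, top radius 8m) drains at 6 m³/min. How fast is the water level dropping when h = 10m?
27/(200π) ≈ 0.04297 m/min

r/h = 8/12, so r = (2/3)h
V = (1/3)πr²h = (1/3)π((2/3)h)²h = (4/27)πh³
dV/dh = (4/9)πh²
dh/dt = (dV/dt)/(dV/dh) = -6/((4/9)π·10²) = -27/(200π) m/min
The level is dropping at 27/(200π) ≈ 0.04297 m/min.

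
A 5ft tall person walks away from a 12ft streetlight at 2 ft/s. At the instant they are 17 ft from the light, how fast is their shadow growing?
10/7 ft/s

By similar triangles: 12/(x+s) = 5/s
Solving: s = 5x/7
ds/dt = 5/7 · dx/dt = 5/7 · 2 = 10/7 ft/s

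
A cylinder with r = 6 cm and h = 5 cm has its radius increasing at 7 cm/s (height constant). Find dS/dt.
238π cm²/s

S = 2πrh + 2πr² (lateral + bases)
dS/dt = (2πh + 4πr)·dr/dt = (2π·5 + 4π·6)·7
= 238π cm²/s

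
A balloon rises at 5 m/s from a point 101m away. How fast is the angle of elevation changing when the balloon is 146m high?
0.016023 rad/s

tan(θ) = y/101
sec²(θ) · dθ/dt = (1/101) · dy/dt
dθ/dt = cos²(θ)/101 · 5 = 101/(101² + 146²) · 5
dθ/dt = 0.016023 rad/s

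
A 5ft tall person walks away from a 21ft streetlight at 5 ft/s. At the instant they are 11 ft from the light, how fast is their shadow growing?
25/16 ft/s

By similar triangles: 21/(x+s) = 5/s
Solving: s = 5x/16
ds/dt = 5/16 · dx/dt = 5/16 · 5 = 25/16 ft/s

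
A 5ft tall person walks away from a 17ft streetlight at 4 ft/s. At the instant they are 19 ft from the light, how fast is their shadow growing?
5/3 ft/s

By similar triangles: 17/(x+s) = 5/s
Solving: s = 5x/12
ds/dt = 5/12 · dx/dt = 5/12 · 4 = 5/3 ft/s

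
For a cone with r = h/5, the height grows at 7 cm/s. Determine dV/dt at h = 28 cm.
5488π/25 cm³/s

V = (1/3)π(h/5)²h = πh³/75
dV/dt = πh²/25 · 7
At h = 28: dV/dt = 5488π/25 cm³/s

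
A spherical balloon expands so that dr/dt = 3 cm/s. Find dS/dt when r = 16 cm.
384π cm²/s

S = 4πr²
dS/dt = dS/dr · dr/dt = 8πr · 3
At r = 16: dS/dt = 384π cm²/s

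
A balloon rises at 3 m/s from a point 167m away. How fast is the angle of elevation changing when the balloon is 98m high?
0.013362 rad/s

tan(θ) = y/167
sec²(θ) · dθ/dt = (1/167) · dy/dt
dθ/dt = cos²(θ)/167 · 3 = 167/(167² + 98²) · 3
dθ/dt = 0.013362 rad/s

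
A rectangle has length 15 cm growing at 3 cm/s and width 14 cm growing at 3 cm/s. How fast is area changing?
87 cm²/s

A = lw
dA/dt = w·dl/dt + l·dw/dt = 14·3 + 15·3 = 87 cm²/s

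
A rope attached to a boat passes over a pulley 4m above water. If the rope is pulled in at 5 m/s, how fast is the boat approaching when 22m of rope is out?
55√13/39 ≈ 5.085 m/s

rope² = x² + 4²
x = √(22² - 4²) = 6√13
dx/dt = (rope/x) · d(rope)/dt = (22/(6√13)) · (-5) = -55√13/39 m/s
The boat approaches at 55√13/39 ≈ 5.085 m/s.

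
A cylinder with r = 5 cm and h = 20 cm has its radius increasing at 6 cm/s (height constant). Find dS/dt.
360π cm²/s

S = 2πrh + 2πr² (lateral + bases)
dS/dt = (2πh + 4πr)·dr/dt = (2π·20 + 4π·5)·6
= 360π cm²/s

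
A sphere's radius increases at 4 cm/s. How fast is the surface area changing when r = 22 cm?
704π cm²/s

S = 4πr²
dS/dt = dS/dr · dr/dt = 8πr · 4
At r = 22: dS/dt = 704π cm²/s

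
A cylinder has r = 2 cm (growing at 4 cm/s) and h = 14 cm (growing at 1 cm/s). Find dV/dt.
228π cm³/s

V = πr²h
dV/dt = 2πrh·dr/dt + πr²·dh/dt
= 2π(2)(14)(4) + π(2)²(1)
= 228π cm³/s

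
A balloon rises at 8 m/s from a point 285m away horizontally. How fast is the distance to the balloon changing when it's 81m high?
108√9754/4877 ≈ 2.187 m/s

z² = 285² + y²
z = √(285² + 81²) = 3√9754
dz/dt = y/z · dy/dt = 81/(3√9754) · 8 = 108√9754/4877 ≈ 2.187 m/s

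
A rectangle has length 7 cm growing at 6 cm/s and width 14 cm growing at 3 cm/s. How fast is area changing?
105 cm²/s

A = lw
dA/dt = w·dl/dt + l·dw/dt = 14·6 + 7·3 = 105 cm²/s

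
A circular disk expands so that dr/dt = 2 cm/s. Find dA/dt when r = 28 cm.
112π cm²/s

A = πr²
dA/dt = 2πr · dr/dt = 2π(28)(2) = 112π cm²/s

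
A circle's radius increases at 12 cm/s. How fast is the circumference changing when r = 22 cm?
24π cm/s

C = 2πr
dC/dt = 2π · dr/dt = 2π · 12 = 24π cm/s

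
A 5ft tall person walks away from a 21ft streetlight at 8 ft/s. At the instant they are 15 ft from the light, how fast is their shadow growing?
5/2 ft/s

By similar triangles: 21/(x+s) = 5/s
Solving: s = 5x/16
ds/dt = 5/16 · dx/dt = 5/16 · 8 = 5/2 ft/s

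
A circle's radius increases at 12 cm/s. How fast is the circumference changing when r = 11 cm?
24π cm/s

C = 2πr
dC/dt = 2π · dr/dt = 2π · 12 = 24π cm/s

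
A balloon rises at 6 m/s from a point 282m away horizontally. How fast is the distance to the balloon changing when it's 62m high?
93√20842/10421 ≈ 1.288 m/s

z² = 282² + y²
z = √(282² + 62²) = 2√20842
dz/dt = y/z · dy/dt = 62/(2√20842) · 6 = 93√20842/10421 ≈ 1.288 m/s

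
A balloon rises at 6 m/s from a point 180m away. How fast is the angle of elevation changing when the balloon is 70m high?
0.028954 rad/s

tan(θ) = y/180
sec²(θ) · dθ/dt = (1/180) · dy/dt
dθ/dt = cos²(θ)/180 · 6 = 180/(180² + 70²) · 6
dθ/dt = 0.028954 rad/s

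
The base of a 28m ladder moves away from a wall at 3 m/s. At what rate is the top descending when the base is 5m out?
5√759/253 ≈ 0.5445 m/s

x² + y² = 28²
2x·dx/dt + 2y·dy/dt = 0
dy/dt = -x/y · dx/dt = -5/√759 · 3 = -5√759/253 m/s
The top is descending at 5√759/253 ≈ 0.5445 m/s.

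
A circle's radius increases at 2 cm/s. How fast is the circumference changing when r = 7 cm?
4π cm/s

C = 2πr
dC/dt = 2π · dr/dt = 2π · 2 = 4π cm/s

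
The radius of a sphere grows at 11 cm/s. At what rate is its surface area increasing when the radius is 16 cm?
1408π cm²/s

S = 4πr²
dS/dt = dS/dr · dr/dt = 8πr · 11
At r = 16: dS/dt = 1408π cm²/s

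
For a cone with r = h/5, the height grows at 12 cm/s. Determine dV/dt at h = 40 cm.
768π cm³/s

V = (1/3)π(h/5)²h = πh³/75
dV/dt = πh²/25 · 12
At h = 40: dV/dt = 768π cm³/s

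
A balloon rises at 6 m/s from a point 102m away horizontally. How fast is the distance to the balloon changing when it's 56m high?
168√3385/3385 ≈ 2.888 m/s

z² = 102² + y²
z = √(102² + 56²) = 2√3385
dz/dt = y/z · dy/dt = 56/(2√3385) · 6 = 168√3385/3385 ≈ 2.888 m/s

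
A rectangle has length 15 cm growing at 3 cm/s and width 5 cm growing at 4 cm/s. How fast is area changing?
75 cm²/s

A = lw
dA/dt = w·dl/dt + l·dw/dt = 5·3 + 15·4 = 75 cm²/s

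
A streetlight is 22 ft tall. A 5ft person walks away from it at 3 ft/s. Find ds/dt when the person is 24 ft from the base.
15/17 ft/s

By similar triangles: 22/(x+s) = 5/s
Solving: s = 5x/17
ds/dt = 5/17 · dx/dt = 5/17 · 3 = 15/17 ft/s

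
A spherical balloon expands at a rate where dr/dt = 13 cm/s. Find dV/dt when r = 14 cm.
10192π cm³/s

V = (4/3)πr³
dV/dt = dV/dr · dr/dt = 4πr² · 13
At r = 14: dV/dt = 10192π cm³/s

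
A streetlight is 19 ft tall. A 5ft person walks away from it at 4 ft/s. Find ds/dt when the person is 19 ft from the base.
10/7 ft/s

By similar triangles: 19/(x+s) = 5/s
Solving: s = 5x/14
ds/dt = 5/14 · dx/dt = 5/14 · 4 = 10/7 ft/s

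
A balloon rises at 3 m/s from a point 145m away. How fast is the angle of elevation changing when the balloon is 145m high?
0.010345 rad/s

tan(θ) = y/145
sec²(θ) · dθ/dt = (1/145) · dy/dt
dθ/dt = cos²(θ)/145 · 3 = 145/(145² + 145²) · 3
dθ/dt = 0.010345 rad/s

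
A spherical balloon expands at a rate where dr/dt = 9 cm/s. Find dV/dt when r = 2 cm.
144π cm³/s

V = (4/3)πr³
dV/dt = dV/dr · dr/dt = 4πr² · 9
At r = 2: dV/dt = 144π cm³/s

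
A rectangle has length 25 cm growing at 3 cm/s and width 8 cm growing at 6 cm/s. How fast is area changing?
174 cm²/s

A = lw
dA/dt = w·dl/dt + l·dw/dt = 8·3 + 25·6 = 174 cm²/s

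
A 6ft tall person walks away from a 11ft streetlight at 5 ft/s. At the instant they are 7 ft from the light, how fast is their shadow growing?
6 ft/s

By similar triangles: 11/(x+s) = 6/s
Solving: s = 6x/5
ds/dt = 6/5 · dx/dt = 6/5 · 5 = 6 ft/s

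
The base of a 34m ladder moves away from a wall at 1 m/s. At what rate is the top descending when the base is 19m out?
19√795/795 ≈ 0.6739 m/s

x² + y² = 34²
2x·dx/dt + 2y·dy/dt = 0
dy/dt = -x/y · dx/dt = -19/√795 · 1 = -19√795/795 m/s
The top is descending at 19√795/795 ≈ 0.6739 m/s.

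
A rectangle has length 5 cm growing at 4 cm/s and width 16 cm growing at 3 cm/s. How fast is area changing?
79 cm²/s

A = lw
dA/dt = w·dl/dt + l·dw/dt = 16·4 + 5·3 = 79 cm²/s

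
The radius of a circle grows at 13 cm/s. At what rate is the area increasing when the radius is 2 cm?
52π cm²/s

A = πr²
dA/dt = 2πr · dr/dt = 2π(2)(13) = 52π cm²/s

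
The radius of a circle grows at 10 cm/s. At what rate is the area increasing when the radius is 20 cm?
400π cm²/s

A = πr²
dA/dt = 2πr · dr/dt = 2π(20)(10) = 400π cm²/s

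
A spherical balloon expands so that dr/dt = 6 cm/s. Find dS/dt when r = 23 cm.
1104π cm²/s

S = 4πr²
dS/dt = dS/dr · dr/dt = 8πr · 6
At r = 23: dS/dt = 1104π cm²/s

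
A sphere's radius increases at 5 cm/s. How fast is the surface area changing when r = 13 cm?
520π cm²/s

S = 4πr²
dS/dt = dS/dr · dr/dt = 8πr · 5
At r = 13: dS/dt = 520π cm²/s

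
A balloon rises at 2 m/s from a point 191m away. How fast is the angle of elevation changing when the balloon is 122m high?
0.007437 rad/s

tan(θ) = y/191
sec²(θ) · dθ/dt = (1/191) · dy/dt
dθ/dt = cos²(θ)/191 · 2 = 191/(191² + 122²) · 2
dθ/dt = 0.007437 rad/s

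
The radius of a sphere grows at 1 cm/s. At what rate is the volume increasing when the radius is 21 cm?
1764π cm³/s

V = (4/3)πr³
dV/dt = dV/dr · dr/dt = 4πr² · 1
At r = 21: dV/dt = 1764π cm³/s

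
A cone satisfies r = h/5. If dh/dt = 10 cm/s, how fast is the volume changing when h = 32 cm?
2048π/5 cm³/s

V = (1/3)π(h/5)²h = πh³/75
dV/dt = πh²/25 · 10
At h = 32: dV/dt = 2048π/5 cm³/s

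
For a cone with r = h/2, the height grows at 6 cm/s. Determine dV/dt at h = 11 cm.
363π/2 cm³/s

V = (1/3)π(h/2)²h = πh³/12
dV/dt = πh²/4 · 6
At h = 11: dV/dt = 363π/2 cm³/s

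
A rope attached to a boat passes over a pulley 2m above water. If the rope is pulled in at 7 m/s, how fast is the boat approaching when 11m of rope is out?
77√13/39 ≈ 7.119 m/s

rope² = x² + 2²
x = √(11² - 2²) = 3√13
dx/dt = (rope/x) · d(rope)/dt = (11/(3√13)) · (-7) = -77√13/39 m/s
The boat approaches at 77√13/39 ≈ 7.119 m/s.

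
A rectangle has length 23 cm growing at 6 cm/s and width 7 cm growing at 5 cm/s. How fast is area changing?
157 cm²/s

A = lw
dA/dt = w·dl/dt + l·dw/dt = 7·6 + 23·5 = 157 cm²/s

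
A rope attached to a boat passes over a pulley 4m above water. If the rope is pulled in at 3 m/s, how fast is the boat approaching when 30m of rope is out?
45√221/221 ≈ 3.027 m/s

rope² = x² + 4²
x = √(30² - 4²) = 2√221
dx/dt = (rope/x) · d(rope)/dt = (30/(2√221)) · (-3) = -45√221/221 m/s
The boat approaches at 45√221/221 ≈ 3.027 m/s.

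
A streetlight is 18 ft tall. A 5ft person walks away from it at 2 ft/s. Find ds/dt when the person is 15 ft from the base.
10/13 ft/s

By similar triangles: 18/(x+s) = 5/s
Solving: s = 5x/13
ds/dt = 5/13 · dx/dt = 5/13 · 2 = 10/13 ft/s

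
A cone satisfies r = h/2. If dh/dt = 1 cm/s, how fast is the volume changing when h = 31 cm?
961π/4 cm³/s

V = (1/3)π(h/2)²h = πh³/12
dV/dt = πh²/4 · 1
At h = 31: dV/dt = 961π/4 cm³/s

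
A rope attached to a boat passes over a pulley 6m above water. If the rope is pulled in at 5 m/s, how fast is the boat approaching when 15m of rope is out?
25√21/21 ≈ 5.455 m/s

rope² = x² + 6²
x = √(15² - 6²) = 3√21
dx/dt = (rope/x) · d(rope)/dt = (15/(3√21)) · (-5) = -25√21/21 m/s
The boat approaches at 25√21/21 ≈ 5.455 m/s.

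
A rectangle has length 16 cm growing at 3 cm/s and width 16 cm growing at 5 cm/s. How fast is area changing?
128 cm²/s

A = lw
dA/dt = w·dl/dt + l·dw/dt = 16·3 + 16·5 = 128 cm²/s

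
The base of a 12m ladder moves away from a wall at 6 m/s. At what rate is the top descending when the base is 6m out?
2√3 ≈ 3.464 m/s

x² + y² = 12²
2x·dx/dt + 2y·dy/dt = 0
dy/dt = -x/y · dx/dt = -6/(6√3) · 6 = -2√3 m/s
The top is descending at 2√3 ≈ 3.464 m/s.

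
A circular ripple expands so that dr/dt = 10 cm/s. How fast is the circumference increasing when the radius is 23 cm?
20π cm/s

C = 2πr
dC/dt = 2π · dr/dt = 2π · 10 = 20π cm/s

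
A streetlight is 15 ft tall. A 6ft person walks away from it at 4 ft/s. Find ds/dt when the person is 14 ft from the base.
8/3 ft/s

By similar triangles: 15/(x+s) = 6/s
Solving: s = 6x/9
ds/dt = 6/9 · dx/dt = 2/3 · 4 = 8/3 ft/s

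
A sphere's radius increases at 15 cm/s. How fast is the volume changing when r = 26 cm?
40560π cm³/s

V = (4/3)πr³
dV/dt = dV/dr · dr/dt = 4πr² · 15
At r = 26: dV/dt = 40560π cm³/s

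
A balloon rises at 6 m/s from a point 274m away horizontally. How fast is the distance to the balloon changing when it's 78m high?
117√20290/10145 ≈ 1.643 m/s

z² = 274² + y²
z = √(274² + 78²) = 2√20290
dz/dt = y/z · dy/dt = 78/(2√20290) · 6 = 117√20290/10145 ≈ 1.643 m/s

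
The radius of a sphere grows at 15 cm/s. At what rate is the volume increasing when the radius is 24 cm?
34560π cm³/s

V = (4/3)πr³
dV/dt = dV/dr · dr/dt = 4πr² · 15
At r = 24: dV/dt = 34560π cm³/s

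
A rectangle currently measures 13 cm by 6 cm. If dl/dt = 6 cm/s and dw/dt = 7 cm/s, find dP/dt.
26 cm/s

P = 2(l + w)
dP/dt = 2(dl/dt + dw/dt) = 2(6 + 7) = 26 cm/s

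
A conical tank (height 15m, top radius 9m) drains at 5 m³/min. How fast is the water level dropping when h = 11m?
125/(1089π) ≈ 0.03654 m/min

r/h = 9/15, so r = (3/5)h
V = (1/3)πr²h = (1/3)π((3/5)h)²h = (3/25)πh³
dV/dh = (9/25)πh²
dh/dt = (dV/dt)/(dV/dh) = -5/((9/25)π·11²) = -125/(1089π) m/min
The level is dropping at 125/(1089π) ≈ 0.03654 m/min.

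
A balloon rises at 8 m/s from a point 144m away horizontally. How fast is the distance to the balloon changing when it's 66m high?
88√697/697 ≈ 3.333 m/s

z² = 144² + y²
z = √(144² + 66²) = 6√697
dz/dt = y/z · dy/dt = 66/(6√697) · 8 = 88√697/697 ≈ 3.333 m/s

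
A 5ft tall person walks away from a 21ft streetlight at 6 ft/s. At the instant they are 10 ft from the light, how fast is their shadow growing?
15/8 ft/s

By similar triangles: 21/(x+s) = 5/s
Solving: s = 5x/16
ds/dt = 5/16 · dx/dt = 5/16 · 6 = 15/8 ft/s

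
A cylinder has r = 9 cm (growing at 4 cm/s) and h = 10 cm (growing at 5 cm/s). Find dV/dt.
1125π cm³/s

V = πr²h
dV/dt = 2πrh·dr/dt + πr²·dh/dt
= 2π(9)(10)(4) + π(9)²(5)
= 1125π cm³/s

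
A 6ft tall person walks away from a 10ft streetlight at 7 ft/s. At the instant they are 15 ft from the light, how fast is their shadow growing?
21/2 ft/s

By similar triangles: 10/(x+s) = 6/s
Solving: s = 6x/4
ds/dt = 6/4 · dx/dt = 3/2 · 7 = 21/2 ft/s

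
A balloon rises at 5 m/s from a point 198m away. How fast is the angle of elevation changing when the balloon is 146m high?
0.016358 rad/s

tan(θ) = y/198
sec²(θ) · dθ/dt = (1/198) · dy/dt
dθ/dt = cos²(θ)/198 · 5 = 198/(198² + 146²) · 5
dθ/dt = 0.016358 rad/s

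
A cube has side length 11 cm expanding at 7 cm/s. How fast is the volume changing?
2541 cm³/s

V = s³
dV/dt = 3s² · ds/dt = 3·11²·7 = 2541 cm³/s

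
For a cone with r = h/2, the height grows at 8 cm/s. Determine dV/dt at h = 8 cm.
128π cm³/s

V = (1/3)π(h/2)²h = πh³/12
dV/dt = πh²/4 · 8
At h = 8: dV/dt = 128π cm³/s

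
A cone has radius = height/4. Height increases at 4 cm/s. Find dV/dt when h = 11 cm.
121π/4 cm³/s

V = (1/3)π(h/4)²h = πh³/48
dV/dt = πh²/16 · 4
At h = 11: dV/dt = 121π/4 cm³/s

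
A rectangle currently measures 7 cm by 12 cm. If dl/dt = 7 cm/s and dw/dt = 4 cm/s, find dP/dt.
22 cm/s

P = 2(l + w)
dP/dt = 2(dl/dt + dw/dt) = 2(7 + 4) = 22 cm/s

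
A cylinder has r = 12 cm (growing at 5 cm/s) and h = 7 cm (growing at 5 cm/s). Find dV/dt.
1560π cm³/s

V = πr²h
dV/dt = 2πrh·dr/dt + πr²·dh/dt
= 2π(12)(7)(5) + π(12)²(5)
= 1560π cm³/s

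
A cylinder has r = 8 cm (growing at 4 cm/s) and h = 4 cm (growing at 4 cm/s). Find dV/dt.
512π cm³/s

V = πr²h
dV/dt = 2πrh·dr/dt + πr²·dh/dt
= 2π(8)(4)(4) + π(8)²(4)
= 512π cm³/s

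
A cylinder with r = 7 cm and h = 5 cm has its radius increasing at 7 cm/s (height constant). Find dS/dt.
266π cm²/s

S = 2πrh + 2πr² (lateral + bases)
dS/dt = (2πh + 4πr)·dr/dt = (2π·5 + 4π·7)·7
= 266π cm²/s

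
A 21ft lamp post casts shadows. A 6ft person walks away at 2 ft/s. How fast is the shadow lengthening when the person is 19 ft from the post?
4/5 ft/s

By similar triangles: 21/(x+s) = 6/s
Solving: s = 6x/15
ds/dt = 6/15 · dx/dt = 2/5 · 2 = 4/5 ft/s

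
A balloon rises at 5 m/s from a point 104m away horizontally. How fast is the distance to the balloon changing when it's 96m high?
60√313/313 ≈ 3.391 m/s

z² = 104² + y²
z = √(104² + 96²) = 8√313
dz/dt = y/z · dy/dt = 96/(8√313) · 5 = 60√313/313 ≈ 3.391 m/s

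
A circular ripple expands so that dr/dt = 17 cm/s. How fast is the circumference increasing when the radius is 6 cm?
34π cm/s

C = 2πr
dC/dt = 2π · dr/dt = 2π · 17 = 34π cm/s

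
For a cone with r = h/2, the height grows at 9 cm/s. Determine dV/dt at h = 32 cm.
2304π cm³/s

V = (1/3)π(h/2)²h = πh³/12
dV/dt = πh²/4 · 9
At h = 32: dV/dt = 2304π cm³/s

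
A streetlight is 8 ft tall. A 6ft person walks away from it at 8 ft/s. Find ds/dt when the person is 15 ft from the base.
24 ft/s

By similar triangles: 8/(x+s) = 6/s
Solving: s = 6x/2
ds/dt = 6/2 · dx/dt = 3 · 8 = 24 ft/s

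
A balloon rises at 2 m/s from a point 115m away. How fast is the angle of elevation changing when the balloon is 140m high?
0.007007 rad/s

tan(θ) = y/115
sec²(θ) · dθ/dt = (1/115) · dy/dt
dθ/dt = cos²(θ)/115 · 2 = 115/(115² + 140²) · 2
dθ/dt = 0.007007 rad/s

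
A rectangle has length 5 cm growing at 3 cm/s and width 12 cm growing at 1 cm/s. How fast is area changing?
41 cm²/s

A = lw
dA/dt = w·dl/dt + l·dw/dt = 12·3 + 5·1 = 41 cm²/s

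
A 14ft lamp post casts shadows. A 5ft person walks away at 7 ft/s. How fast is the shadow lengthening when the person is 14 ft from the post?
35/9 ft/s

By similar triangles: 14/(x+s) = 5/s
Solving: s = 5x/9
ds/dt = 5/9 · dx/dt = 5/9 · 7 = 35/9 ft/s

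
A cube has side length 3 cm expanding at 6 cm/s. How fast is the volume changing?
162 cm³/s

V = s³
dV/dt = 3s² · ds/dt = 3·3²·6 = 162 cm³/s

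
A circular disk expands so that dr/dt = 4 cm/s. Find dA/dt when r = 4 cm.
32π cm²/s

A = πr²
dA/dt = 2πr · dr/dt = 2π(4)(4) = 32π cm²/s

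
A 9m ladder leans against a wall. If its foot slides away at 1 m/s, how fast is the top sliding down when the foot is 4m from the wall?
4√65/65 ≈ 0.4961 m/s

x² + y² = 9²
2x·dx/dt + 2y·dy/dt = 0
dy/dt = -x/y · dx/dt = -4/√65 · 1 = -4√65/65 m/s
The top is descending at 4√65/65 ≈ 0.4961 m/s.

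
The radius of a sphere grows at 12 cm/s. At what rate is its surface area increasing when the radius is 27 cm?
2592π cm²/s

S = 4πr²
dS/dt = dS/dr · dr/dt = 8πr · 12
At r = 27: dS/dt = 2592π cm²/s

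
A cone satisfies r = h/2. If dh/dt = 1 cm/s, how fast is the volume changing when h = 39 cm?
1521π/4 cm³/s

V = (1/3)π(h/2)²h = πh³/12
dV/dt = πh²/4 · 1
At h = 39: dV/dt = 1521π/4 cm³/s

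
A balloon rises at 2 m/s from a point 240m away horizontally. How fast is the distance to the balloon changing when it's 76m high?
38√3961/3961 ≈ 0.6038 m/s

z² = 240² + y²
z = √(240² + 76²) = 4√3961
dz/dt = y/z · dy/dt = 76/(4√3961) · 2 = 38√3961/3961 ≈ 0.6038 m/s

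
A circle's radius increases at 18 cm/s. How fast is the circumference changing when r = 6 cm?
36π cm/s

C = 2πr
dC/dt = 2π · dr/dt = 2π · 18 = 36π cm/s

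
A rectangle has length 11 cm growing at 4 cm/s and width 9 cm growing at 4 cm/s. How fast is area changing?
80 cm²/s

A = lw
dA/dt = w·dl/dt + l·dw/dt = 9·4 + 11·4 = 80 cm²/s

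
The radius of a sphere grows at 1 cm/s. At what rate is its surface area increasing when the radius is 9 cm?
72π cm²/s

S = 4πr²
dS/dt = dS/dr · dr/dt = 8πr · 1
At r = 9: dS/dt = 72π cm²/s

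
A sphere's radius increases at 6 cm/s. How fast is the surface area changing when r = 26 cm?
1248π cm²/s

S = 4πr²
dS/dt = dS/dr · dr/dt = 8πr · 6
At r = 26: dS/dt = 1248π cm²/s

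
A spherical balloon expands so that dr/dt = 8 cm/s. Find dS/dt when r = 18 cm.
1152π cm²/s

S = 4πr²
dS/dt = dS/dr · dr/dt = 8πr · 8
At r = 18: dS/dt = 1152π cm²/s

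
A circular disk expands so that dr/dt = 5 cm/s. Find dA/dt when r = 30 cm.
300π cm²/s

A = πr²
dA/dt = 2πr · dr/dt = 2π(30)(5) = 300π cm²/s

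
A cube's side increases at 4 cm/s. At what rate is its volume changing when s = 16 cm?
3072 cm³/s

V = s³
dV/dt = 3s² · ds/dt = 3·16²·4 = 3072 cm³/s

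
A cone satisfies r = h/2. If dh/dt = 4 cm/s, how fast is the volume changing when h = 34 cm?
1156π cm³/s

V = (1/3)π(h/2)²h = πh³/12
dV/dt = πh²/4 · 4
At h = 34: dV/dt = 1156π cm³/s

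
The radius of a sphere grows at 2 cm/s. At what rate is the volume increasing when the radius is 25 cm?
5000π cm³/s

V = (4/3)πr³
dV/dt = dV/dr · dr/dt = 4πr² · 2
At r = 25: dV/dt = 5000π cm³/s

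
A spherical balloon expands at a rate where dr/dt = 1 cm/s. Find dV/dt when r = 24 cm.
2304π cm³/s

V = (4/3)πr³
dV/dt = dV/dr · dr/dt = 4πr² · 1
At r = 24: dV/dt = 2304π cm³/s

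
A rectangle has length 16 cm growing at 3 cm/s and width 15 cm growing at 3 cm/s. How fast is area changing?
93 cm²/s

A = lw
dA/dt = w·dl/dt + l·dw/dt = 15·3 + 16·3 = 93 cm²/s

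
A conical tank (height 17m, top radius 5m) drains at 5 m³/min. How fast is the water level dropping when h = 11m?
289/(605π) ≈ 0.1521 m/min

r/h = 5/17, so r = (5/17)h
V = (1/3)πr²h = (1/3)π((5/17)h)²h = (25/867)πh³
dV/dh = (25/289)πh²
dh/dt = (dV/dt)/(dV/dh) = -5/((25/289)π·11²) = -289/(605π) m/min
The level is dropping at 289/(605π) ≈ 0.1521 m/min.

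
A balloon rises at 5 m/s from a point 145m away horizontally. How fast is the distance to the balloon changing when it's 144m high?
720√41761/41761 ≈ 3.523 m/s

z² = 145² + y²
z = √(145² + 144²) = √41761
dz/dt = y/z · dy/dt = 144/√41761 · 5 = 720√41761/41761 ≈ 3.523 m/s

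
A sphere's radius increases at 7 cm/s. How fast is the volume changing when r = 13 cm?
4732π cm³/s

V = (4/3)πr³
dV/dt = dV/dr · dr/dt = 4πr² · 7
At r = 13: dV/dt = 4732π cm³/s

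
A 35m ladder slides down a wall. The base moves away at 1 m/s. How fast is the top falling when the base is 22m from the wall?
22√741/741 ≈ 0.8082 m/s

x² + y² = 35²
2x·dx/dt + 2y·dy/dt = 0
dy/dt = -x/y · dx/dt = -22/√741 · 1 = -22√741/741 m/s
The top is descending at 22√741/741 ≈ 0.8082 m/s.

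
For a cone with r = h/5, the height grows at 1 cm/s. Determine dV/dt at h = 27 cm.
729π/25 cm³/s

V = (1/3)π(h/5)²h = πh³/75
dV/dt = πh²/25 · 1
At h = 27: dV/dt = 729π/25 cm³/s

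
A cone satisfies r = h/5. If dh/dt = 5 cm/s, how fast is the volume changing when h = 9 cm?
81π/5 cm³/s

V = (1/3)π(h/5)²h = πh³/75
dV/dt = πh²/25 · 5
At h = 9: dV/dt = 81π/5 cm³/s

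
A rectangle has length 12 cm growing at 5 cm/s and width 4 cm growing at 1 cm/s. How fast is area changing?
32 cm²/s

A = lw
dA/dt = w·dl/dt + l·dw/dt = 4·5 + 12·1 = 32 cm²/s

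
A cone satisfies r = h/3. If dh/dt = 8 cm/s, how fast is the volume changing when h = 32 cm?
8192π/9 cm³/s

V = (1/3)π(h/3)²h = πh³/27
dV/dt = πh²/9 · 8
At h = 32: dV/dt = 8192π/9 cm³/s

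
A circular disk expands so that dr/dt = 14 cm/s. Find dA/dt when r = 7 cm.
196π cm²/s

A = πr²
dA/dt = 2πr · dr/dt = 2π(7)(14) = 196π cm²/s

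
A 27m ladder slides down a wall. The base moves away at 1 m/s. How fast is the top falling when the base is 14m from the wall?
14√533/533 ≈ 0.6064 m/s

x² + y² = 27²
2x·dx/dt + 2y·dy/dt = 0
dy/dt = -x/y · dx/dt = -14/√533 · 1 = -14√533/533 m/s
The top is descending at 14√533/533 ≈ 0.6064 m/s.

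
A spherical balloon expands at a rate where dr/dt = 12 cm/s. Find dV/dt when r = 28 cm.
37632π cm³/s

V = (4/3)πr³
dV/dt = dV/dr · dr/dt = 4πr² · 12
At r = 28: dV/dt = 37632π cm³/s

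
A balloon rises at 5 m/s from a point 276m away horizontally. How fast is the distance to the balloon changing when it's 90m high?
75√2341/2341 ≈ 1.55 m/s

z² = 276² + y²
z = √(276² + 90²) = 6√2341
dz/dt = y/z · dy/dt = 90/(6√2341) · 5 = 75√2341/2341 ≈ 1.55 m/s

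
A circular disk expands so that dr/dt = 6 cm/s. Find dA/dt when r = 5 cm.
60π cm²/s

A = πr²
dA/dt = 2πr · dr/dt = 2π(5)(6) = 60π cm²/s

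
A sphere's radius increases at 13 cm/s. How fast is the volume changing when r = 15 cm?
11700π cm³/s

V = (4/3)πr³
dV/dt = dV/dr · dr/dt = 4πr² · 13
At r = 15: dV/dt = 11700π cm³/s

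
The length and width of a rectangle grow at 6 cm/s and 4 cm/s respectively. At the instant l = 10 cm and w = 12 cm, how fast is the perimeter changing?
20 cm/s

P = 2(l + w)
dP/dt = 2(dl/dt + dw/dt) = 2(6 + 4) = 20 cm/s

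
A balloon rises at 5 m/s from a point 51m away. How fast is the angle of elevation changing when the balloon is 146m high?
0.010662 rad/s

tan(θ) = y/51
sec²(θ) · dθ/dt = (1/51) · dy/dt
dθ/dt = cos²(θ)/51 · 5 = 51/(51² + 146²) · 5
dθ/dt = 0.010662 rad/s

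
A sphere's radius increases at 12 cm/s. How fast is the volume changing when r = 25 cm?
30000π cm³/s

V = (4/3)πr³
dV/dt = dV/dr · dr/dt = 4πr² · 12
At r = 25: dV/dt = 30000π cm³/s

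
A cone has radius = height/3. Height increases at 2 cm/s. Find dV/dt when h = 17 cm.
578π/9 cm³/s

V = (1/3)π(h/3)²h = πh³/27
dV/dt = πh²/9 · 2
At h = 17: dV/dt = 578π/9 cm³/s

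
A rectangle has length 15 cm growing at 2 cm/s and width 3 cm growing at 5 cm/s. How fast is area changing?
81 cm²/s

A = lw
dA/dt = w·dl/dt + l·dw/dt = 3·2 + 15·5 = 81 cm²/s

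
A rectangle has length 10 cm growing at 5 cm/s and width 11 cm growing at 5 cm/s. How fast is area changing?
105 cm²/s

A = lw
dA/dt = w·dl/dt + l·dw/dt = 11·5 + 10·5 = 105 cm²/s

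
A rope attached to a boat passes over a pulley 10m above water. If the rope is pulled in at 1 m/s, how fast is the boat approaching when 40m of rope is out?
4√15/15 ≈ 1.033 m/s

rope² = x² + 10²
x = √(40² - 10²) = 10√15
dx/dt = (rope/x) · d(rope)/dt = (40/(10√15)) · (-1) = -4√15/15 m/s
The boat approaches at 4√15/15 ≈ 1.033 m/s.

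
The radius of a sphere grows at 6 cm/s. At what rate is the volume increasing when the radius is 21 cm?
10584π cm³/s

V = (4/3)πr³
dV/dt = dV/dr · dr/dt = 4πr² · 6
At r = 21: dV/dt = 10584π cm³/s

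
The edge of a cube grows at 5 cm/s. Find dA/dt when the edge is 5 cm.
300 cm²/s

A = 6s²
dA/dt = 12s · ds/dt = 12·5·5 = 300 cm²/s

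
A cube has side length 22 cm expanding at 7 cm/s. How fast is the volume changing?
10164 cm³/s

V = s³
dV/dt = 3s² · ds/dt = 3·22²·7 = 10164 cm³/s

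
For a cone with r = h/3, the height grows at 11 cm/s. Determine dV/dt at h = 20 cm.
4400π/9 cm³/s

V = (1/3)π(h/3)²h = πh³/27
dV/dt = πh²/9 · 11
At h = 20: dV/dt = 4400π/9 cm³/s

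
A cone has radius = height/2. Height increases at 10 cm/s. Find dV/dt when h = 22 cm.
1210π cm³/s

V = (1/3)π(h/2)²h = πh³/12
dV/dt = πh²/4 · 10
At h = 22: dV/dt = 1210π cm³/s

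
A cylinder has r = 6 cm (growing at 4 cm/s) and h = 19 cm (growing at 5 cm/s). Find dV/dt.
1092π cm³/s

V = πr²h
dV/dt = 2πrh·dr/dt + πr²·dh/dt
= 2π(6)(19)(4) + π(6)²(5)
= 1092π cm³/s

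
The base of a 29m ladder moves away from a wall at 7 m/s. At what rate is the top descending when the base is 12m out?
84√697/697 ≈ 3.182 m/s

x² + y² = 29²
2x·dx/dt + 2y·dy/dt = 0
dy/dt = -x/y · dx/dt = -12/√697 · 7 = -84√697/697 m/s
The top is descending at 84√697/697 ≈ 3.182 m/s.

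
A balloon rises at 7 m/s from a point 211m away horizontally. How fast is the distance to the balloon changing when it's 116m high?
812√57977/57977 ≈ 3.372 m/s

z² = 211² + y²
z = √(211² + 116²) = √57977
dz/dt = y/z · dy/dt = 116/√57977 · 7 = 812√57977/57977 ≈ 3.372 m/s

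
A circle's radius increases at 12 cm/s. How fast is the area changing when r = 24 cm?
576π cm²/s

A = πr²
dA/dt = 2πr · dr/dt = 2π(24)(12) = 576π cm²/s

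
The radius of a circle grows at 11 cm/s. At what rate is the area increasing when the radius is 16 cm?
352π cm²/s

A = πr²
dA/dt = 2πr · dr/dt = 2π(16)(11) = 352π cm²/s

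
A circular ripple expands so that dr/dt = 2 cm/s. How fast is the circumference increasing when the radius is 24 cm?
4π cm/s

C = 2πr
dC/dt = 2π · dr/dt = 2π · 2 = 4π cm/s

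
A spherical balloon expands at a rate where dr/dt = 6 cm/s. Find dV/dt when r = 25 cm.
15000π cm³/s

V = (4/3)πr³
dV/dt = dV/dr · dr/dt = 4πr² · 6
At r = 25: dV/dt = 15000π cm³/s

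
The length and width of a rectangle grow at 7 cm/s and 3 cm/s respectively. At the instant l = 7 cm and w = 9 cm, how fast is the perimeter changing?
20 cm/s

P = 2(l + w)
dP/dt = 2(dl/dt + dw/dt) = 2(7 + 3) = 20 cm/s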